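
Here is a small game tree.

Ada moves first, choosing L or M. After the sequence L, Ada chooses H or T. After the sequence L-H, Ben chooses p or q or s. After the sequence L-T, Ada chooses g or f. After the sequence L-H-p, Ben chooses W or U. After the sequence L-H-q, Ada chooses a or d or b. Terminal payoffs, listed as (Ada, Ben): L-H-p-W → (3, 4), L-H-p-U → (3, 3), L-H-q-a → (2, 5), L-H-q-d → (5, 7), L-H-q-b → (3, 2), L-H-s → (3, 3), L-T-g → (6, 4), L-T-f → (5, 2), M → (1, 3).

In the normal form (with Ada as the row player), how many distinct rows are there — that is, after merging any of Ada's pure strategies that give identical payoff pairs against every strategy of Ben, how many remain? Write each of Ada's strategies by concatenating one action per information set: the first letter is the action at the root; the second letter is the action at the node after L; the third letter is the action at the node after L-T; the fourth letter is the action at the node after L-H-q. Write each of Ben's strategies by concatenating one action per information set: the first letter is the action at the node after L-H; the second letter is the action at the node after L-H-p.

6

Ada has 24 pure strategies: LHga, LHgd, LHgb, LHfa, LHfd, LHfb, LTga, LTgd, LTgb, LTfa, LTfd, LTfb, MHga, MHgd, MHgb, MHfa, MHfd, MHfb, MTga, MTgd, MTgb, MTfa, MTfd, MTfb. Columns: pW, pU, qW, qU, sW, sU.
{LHga, LHfa} → row (3,4) (3,3) (2,5) (2,5) (3,3) (3,3)
{LHgd, LHfd} → row (3,4) (3,3) (5,7) (5,7) (3,3) (3,3)
{LHgb, LHfb} → row (3,4) (3,3) (3,2) (3,2) (3,3) (3,3)
{LTga, LTgd, LTgb} → row (6,4) (6,4) (6,4) (6,4) (6,4) (6,4)
{LTfa, LTfd, LTfb} → row (5,2) (5,2) (5,2) (5,2) (5,2) (5,2)
{MHga, MHgd, MHgb, MHfa, MHfd, MHfb, MTga, MTgd, MTgb, MTfa, MTfd, MTfb} → row (1,3) (1,3) (1,3) (1,3) (1,3) (1,3)
That's 6 distinct rows out of 24 strategies.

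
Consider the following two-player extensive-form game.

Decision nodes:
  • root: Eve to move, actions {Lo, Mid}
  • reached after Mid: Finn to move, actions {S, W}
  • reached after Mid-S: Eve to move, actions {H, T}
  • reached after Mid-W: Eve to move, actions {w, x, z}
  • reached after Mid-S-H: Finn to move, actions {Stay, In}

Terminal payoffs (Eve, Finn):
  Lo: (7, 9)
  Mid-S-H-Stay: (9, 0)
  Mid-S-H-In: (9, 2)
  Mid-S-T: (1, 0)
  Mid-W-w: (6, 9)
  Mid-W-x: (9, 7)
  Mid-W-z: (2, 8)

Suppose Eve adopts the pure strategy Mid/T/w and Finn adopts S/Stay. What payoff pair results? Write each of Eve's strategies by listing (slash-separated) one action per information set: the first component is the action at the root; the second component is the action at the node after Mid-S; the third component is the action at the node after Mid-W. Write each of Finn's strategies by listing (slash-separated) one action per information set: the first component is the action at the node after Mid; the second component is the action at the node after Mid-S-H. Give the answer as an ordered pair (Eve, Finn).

Trace the play path from the root:
  Eve plays Mid
  Finn plays S at [Mid]
  Eve plays T at [Mid-S]
→ terminal payoff (1, 0).
(Eve's choice at the node after Mid-W is never reached on this path, so it doesn't affect the outcome.)

(1, 0)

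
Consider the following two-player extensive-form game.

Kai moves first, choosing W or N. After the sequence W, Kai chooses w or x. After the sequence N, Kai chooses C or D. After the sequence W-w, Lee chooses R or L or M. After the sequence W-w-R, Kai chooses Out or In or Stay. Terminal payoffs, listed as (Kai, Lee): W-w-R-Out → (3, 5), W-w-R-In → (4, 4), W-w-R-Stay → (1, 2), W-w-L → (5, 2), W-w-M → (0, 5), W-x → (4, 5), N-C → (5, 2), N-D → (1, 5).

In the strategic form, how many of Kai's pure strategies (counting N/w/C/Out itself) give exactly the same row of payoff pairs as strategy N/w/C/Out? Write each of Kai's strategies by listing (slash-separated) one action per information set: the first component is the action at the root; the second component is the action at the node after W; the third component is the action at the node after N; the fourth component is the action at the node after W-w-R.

Row for N/w/C/Out (columns R, L, M): (5,2) (5,2) (5,2).
Under N/w/C/Out, Kai's choice at the node after W and at the node after W-w-R can never be reached regardless of what Lee does, so varying those choices leaves every outcome unchanged.
Holding the reachable choices fixed and varying the unreachable ones freely already gives 2 × 3 = 6 equivalent strategies.
No other strategy reproduces this row, so those 6 are the full class: N/w/C/Out, N/w/C/In, N/w/C/Stay, N/x/C/Out, N/x/C/In, N/x/C/Stay.

6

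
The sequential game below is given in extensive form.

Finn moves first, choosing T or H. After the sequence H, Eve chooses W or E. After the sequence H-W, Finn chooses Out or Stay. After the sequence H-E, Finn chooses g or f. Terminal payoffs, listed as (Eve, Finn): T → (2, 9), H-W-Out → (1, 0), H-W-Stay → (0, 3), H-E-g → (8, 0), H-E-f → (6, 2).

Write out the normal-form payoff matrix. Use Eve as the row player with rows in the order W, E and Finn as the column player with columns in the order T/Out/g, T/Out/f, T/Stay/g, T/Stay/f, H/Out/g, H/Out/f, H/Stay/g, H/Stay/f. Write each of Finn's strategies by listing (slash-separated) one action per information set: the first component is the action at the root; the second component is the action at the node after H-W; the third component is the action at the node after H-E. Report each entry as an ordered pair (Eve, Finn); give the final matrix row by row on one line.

W: (2,9) (2,9) (2,9) (2,9) (1,0) (1,0) (0,3) (0,3) | E: (2,9) (2,9) (2,9) (2,9) (8,0) (6,2) (8,0) (6,2)

      T/Out/g  T/Out/f  T/Stay/g  T/Stay/f  H/Out/g  H/Out/f  H/Stay/g  H/Stay/f
   W    (2,9)    (2,9)    (2,9)    (2,9)    (1,0)    (1,0)    (0,3)    (0,3)
   E    (2,9)    (2,9)    (2,9)    (2,9)    (8,0)    (6,2)    (8,0)    (6,2)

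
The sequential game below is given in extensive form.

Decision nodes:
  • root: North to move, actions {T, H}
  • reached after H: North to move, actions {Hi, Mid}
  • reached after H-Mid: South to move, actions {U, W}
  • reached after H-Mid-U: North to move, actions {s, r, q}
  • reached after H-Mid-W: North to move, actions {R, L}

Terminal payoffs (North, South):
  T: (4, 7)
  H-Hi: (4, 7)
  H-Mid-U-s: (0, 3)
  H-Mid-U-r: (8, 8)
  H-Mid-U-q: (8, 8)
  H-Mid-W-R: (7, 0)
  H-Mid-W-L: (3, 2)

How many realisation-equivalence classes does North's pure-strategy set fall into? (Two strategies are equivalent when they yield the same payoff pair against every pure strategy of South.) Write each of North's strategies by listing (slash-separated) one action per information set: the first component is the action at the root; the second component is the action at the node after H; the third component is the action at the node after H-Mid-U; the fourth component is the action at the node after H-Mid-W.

North has 24 pure strategies: T/Hi/s/R, T/Hi/s/L, T/Hi/r/R, T/Hi/r/L, T/Hi/q/R, T/Hi/q/L, T/Mid/s/R, T/Mid/s/L, T/Mid/r/R, T/Mid/r/L, T/Mid/q/R, T/Mid/q/L, H/Hi/s/R, H/Hi/s/L, H/Hi/r/R, H/Hi/r/L, H/Hi/q/R, H/Hi/q/L, H/Mid/s/R, H/Mid/s/L, H/Mid/r/R, H/Mid/r/L, H/Mid/q/R, H/Mid/q/L. Columns: U, W.
{T/Hi/s/R, T/Hi/s/L, T/Hi/r/R, T/Hi/r/L, T/Hi/q/R, T/Hi/q/L, T/Mid/s/R, T/Mid/s/L, T/Mid/r/R, T/Mid/r/L, T/Mid/q/R, T/Mid/q/L, H/Hi/s/R, H/Hi/s/L, H/Hi/r/R, H/Hi/r/L, H/Hi/q/R, H/Hi/q/L} → row (4,7) (4,7)
{H/Mid/s/R} → row (0,3) (7,0)
{H/Mid/s/L} → row (0,3) (3,2)
{H/Mid/r/R, H/Mid/q/R} → row (8,8) (7,0)
{H/Mid/r/L, H/Mid/q/L} → row (8,8) (3,2)
That's 5 distinct rows out of 24 strategies.

5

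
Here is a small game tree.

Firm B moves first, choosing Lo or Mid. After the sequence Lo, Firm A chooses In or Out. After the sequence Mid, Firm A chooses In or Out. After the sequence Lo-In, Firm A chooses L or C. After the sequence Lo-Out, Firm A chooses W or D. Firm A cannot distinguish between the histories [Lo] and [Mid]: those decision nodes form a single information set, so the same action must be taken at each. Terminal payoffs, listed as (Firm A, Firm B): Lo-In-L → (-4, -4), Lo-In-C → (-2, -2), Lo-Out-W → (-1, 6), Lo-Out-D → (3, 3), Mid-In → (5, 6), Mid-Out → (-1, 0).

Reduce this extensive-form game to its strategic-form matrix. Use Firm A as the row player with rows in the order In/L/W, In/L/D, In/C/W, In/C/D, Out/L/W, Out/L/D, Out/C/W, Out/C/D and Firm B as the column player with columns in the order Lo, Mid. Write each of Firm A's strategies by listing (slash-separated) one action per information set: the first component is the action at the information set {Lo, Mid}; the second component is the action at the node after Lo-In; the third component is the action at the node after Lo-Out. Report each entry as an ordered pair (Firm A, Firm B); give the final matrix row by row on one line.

In/L/W: (-4,-4) (5,6) | In/L/D: (-4,-4) (5,6) | In/C/W: (-2,-2) (5,6) | In/C/D: (-2,-2) (5,6) | Out/L/W: (-1,6) (-1,0) | Out/L/D: (3,3) (-1,0) | Out/C/W: (-1,6) (-1,0) | Out/C/D: (3,3) (-1,0)

              Lo      Mid
 In/L/W  (-4,-4)    (5,6)
 In/L/D  (-4,-4)    (5,6)
 In/C/W  (-2,-2)    (5,6)
 In/C/D  (-2,-2)    (5,6)
Out/L/W   (-1,6)   (-1,0)
Out/L/D    (3,3)   (-1,0)
Out/C/W   (-1,6)   (-1,0)
Out/C/D    (3,3)   (-1,0)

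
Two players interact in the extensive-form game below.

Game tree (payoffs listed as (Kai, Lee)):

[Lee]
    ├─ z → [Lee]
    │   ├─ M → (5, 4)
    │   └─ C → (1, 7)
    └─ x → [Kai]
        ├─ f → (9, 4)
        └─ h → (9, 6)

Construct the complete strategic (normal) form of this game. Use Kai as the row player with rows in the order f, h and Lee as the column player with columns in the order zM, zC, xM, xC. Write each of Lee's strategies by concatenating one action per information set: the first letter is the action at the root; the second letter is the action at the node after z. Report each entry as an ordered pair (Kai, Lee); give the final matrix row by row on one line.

f: (5,4) (1,7) (9,4) (9,4) | h: (5,4) (1,7) (9,6) (9,6)

Row f: zM→(5,4), zC→(1,7), xM→(9,4), xC→(9,4)
Row h: zM→(5,4), zC→(1,7), xM→(9,6), xC→(9,6)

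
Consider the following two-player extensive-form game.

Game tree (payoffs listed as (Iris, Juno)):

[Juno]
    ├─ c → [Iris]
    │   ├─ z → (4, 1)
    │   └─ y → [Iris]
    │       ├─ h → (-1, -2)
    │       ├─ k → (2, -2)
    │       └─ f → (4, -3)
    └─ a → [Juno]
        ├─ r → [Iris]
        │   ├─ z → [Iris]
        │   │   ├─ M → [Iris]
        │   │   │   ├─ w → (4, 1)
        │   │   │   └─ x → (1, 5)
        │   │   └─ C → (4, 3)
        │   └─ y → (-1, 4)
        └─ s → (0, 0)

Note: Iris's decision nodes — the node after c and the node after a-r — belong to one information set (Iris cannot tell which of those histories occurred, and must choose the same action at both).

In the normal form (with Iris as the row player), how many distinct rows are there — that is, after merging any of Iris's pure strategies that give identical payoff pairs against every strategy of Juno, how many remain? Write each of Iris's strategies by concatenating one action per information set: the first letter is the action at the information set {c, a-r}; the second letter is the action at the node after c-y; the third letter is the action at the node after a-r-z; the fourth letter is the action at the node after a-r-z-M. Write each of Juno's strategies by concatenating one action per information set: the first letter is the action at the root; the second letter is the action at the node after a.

Iris has 24 pure strategies: zhMw, zhMx, zhCw, zhCx, zkMw, zkMx, zkCw, zkCx, zfMw, zfMx, zfCw, zfCx, yhMw, yhMx, yhCw, yhCx, ykMw, ykMx, ykCw, ykCx, yfMw, yfMx, yfCw, yfCx. Columns: cr, cs, ar, as.
{zhMw, zkMw, zfMw} → row (4,1) (4,1) (4,1) (0,0)
{zhMx, zkMx, zfMx} → row (4,1) (4,1) (1,5) (0,0)
{zhCw, zhCx, zkCw, zkCx, zfCw, zfCx} → row (4,1) (4,1) (4,3) (0,0)
{yhMw, yhMx, yhCw, yhCx} → row (-1,-2) (-1,-2) (-1,4) (0,0)
{ykMw, ykMx, ykCw, ykCx} → row (2,-2) (2,-2) (-1,4) (0,0)
{yfMw, yfMx, yfCw, yfCx} → row (4,-3) (4,-3) (-1,4) (0,0)
That's 6 distinct rows out of 24 strategies.

6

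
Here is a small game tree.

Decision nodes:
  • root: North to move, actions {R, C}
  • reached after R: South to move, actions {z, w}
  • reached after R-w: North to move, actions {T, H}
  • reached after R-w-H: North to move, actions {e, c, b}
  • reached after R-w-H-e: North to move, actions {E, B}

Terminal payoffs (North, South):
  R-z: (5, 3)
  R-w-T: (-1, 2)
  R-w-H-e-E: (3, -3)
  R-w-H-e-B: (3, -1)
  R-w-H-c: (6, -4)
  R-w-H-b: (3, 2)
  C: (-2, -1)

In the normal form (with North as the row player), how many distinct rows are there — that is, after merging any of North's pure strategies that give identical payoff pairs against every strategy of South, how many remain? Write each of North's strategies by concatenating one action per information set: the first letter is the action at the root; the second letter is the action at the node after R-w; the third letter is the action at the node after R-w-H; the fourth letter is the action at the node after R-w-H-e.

North has 24 pure strategies: RTeE, RTeB, RTcE, RTcB, RTbE, RTbB, RHeE, RHeB, RHcE, RHcB, RHbE, RHbB, CTeE, CTeB, CTcE, CTcB, CTbE, CTbB, CHeE, CHeB, CHcE, CHcB, CHbE, CHbB. Columns: z, w.
{RTeE, RTeB, RTcE, RTcB, RTbE, RTbB} → row (5,3) (-1,2)
{RHeE} → row (5,3) (3,-3)
{RHeB} → row (5,3) (3,-1)
{RHcE, RHcB} → row (5,3) (6,-4)
{RHbE, RHbB} → row (5,3) (3,2)
{CTeE, CTeB, CTcE, CTcB, CTbE, CTbB, CHeE, CHeB, CHcE, CHcB, CHbE, CHbB} → row (-2,-1) (-2,-1)
That's 6 distinct rows out of 24 strategies.

6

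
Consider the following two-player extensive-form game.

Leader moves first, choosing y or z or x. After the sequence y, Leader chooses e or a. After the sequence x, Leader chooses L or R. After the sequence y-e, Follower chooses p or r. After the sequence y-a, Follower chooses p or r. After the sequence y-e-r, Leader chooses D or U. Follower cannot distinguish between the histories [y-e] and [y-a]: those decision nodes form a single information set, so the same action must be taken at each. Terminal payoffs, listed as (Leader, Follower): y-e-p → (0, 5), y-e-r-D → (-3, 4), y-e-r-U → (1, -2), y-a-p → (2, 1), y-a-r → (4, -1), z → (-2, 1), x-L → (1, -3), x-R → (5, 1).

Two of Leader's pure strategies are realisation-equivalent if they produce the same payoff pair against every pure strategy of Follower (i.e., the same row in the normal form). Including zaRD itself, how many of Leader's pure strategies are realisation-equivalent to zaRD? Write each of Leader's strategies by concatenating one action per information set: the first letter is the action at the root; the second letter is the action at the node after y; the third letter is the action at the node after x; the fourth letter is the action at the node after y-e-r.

8

Row for zaRD (columns p, r): (-2,1) (-2,1).
Under zaRD, Leader's choice at the node after y and at the node after x and at the node after y-e-r can never be reached regardless of what Follower does, so varying those choices leaves every outcome unchanged.
Holding the reachable choices fixed and varying the unreachable ones freely already gives 2 × 2 × 2 = 8 equivalent strategies.
No other strategy reproduces this row, so those 8 are the full class: zeLD, zeLU, zeRD, zeRU, zaLD, zaLU, zaRD, zaRU.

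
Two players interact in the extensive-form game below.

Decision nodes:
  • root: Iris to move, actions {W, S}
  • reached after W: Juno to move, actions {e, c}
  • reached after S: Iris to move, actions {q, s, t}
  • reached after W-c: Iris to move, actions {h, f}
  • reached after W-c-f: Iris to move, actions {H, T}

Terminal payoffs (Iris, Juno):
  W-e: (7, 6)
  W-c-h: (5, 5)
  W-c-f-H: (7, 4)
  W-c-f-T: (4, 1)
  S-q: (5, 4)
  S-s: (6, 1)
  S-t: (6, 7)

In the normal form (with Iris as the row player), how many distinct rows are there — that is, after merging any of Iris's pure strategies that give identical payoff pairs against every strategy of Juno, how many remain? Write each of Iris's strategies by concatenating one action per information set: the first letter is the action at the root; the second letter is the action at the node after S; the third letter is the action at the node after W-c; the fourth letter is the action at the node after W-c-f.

Iris has 24 pure strategies: WqhH, WqhT, WqfH, WqfT, WshH, WshT, WsfH, WsfT, WthH, WthT, WtfH, WtfT, SqhH, SqhT, SqfH, SqfT, SshH, SshT, SsfH, SsfT, SthH, SthT, StfH, StfT. Columns: e, c.
{WqhH, WqhT, WshH, WshT, WthH, WthT} → row (7,6) (5,5)
{WqfH, WsfH, WtfH} → row (7,6) (7,4)
{WqfT, WsfT, WtfT} → row (7,6) (4,1)
{SqhH, SqhT, SqfH, SqfT} → row (5,4) (5,4)
{SshH, SshT, SsfH, SsfT} → row (6,1) (6,1)
{SthH, SthT, StfH, StfT} → row (6,7) (6,7)
That's 6 distinct rows out of 24 strategies.

6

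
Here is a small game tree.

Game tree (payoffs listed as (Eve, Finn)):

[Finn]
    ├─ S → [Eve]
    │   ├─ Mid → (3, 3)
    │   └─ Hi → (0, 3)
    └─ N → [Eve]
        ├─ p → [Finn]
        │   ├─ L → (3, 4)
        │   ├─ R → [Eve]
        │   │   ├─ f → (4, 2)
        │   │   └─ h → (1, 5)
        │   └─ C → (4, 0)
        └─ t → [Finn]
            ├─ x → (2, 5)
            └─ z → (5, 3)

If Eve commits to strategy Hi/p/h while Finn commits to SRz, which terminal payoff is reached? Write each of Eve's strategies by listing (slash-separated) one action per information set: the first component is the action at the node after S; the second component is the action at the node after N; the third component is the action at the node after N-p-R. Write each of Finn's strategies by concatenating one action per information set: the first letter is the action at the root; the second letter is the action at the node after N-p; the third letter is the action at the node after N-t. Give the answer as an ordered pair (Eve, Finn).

Trace the play path from the root:
  Finn plays S
  Eve plays Hi at [S]
→ terminal payoff (0, 3).
(Eve's choice at the node after N is never reached on this path, so it doesn't affect the outcome.)

(0, 3)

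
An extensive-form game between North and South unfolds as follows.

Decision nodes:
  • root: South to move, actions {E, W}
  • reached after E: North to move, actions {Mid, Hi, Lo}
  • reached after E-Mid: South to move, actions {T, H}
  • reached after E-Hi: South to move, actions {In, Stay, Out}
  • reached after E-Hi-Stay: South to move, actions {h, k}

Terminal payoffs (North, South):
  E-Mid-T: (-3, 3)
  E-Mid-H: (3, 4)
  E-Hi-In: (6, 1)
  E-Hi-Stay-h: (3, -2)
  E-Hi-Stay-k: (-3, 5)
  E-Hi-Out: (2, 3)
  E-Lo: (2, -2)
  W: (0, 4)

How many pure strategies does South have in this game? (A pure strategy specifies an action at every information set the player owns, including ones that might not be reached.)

24

South owns the root with actions {E, W} — two choices.
South owns the node after E-Mid with actions {T, H} — two choices.
South owns the node after E-Hi with actions {In, Stay, Out} — three choices.
South owns the node after E-Hi-Stay with actions {h, k} — two choices.
A pure strategy fixes one action at each information set independently, so the count is the product 2 × 2 × 3 × 2 = 24.
(For reference, North has 3 pure strategies, giving a 24×3 normal-form matrix.)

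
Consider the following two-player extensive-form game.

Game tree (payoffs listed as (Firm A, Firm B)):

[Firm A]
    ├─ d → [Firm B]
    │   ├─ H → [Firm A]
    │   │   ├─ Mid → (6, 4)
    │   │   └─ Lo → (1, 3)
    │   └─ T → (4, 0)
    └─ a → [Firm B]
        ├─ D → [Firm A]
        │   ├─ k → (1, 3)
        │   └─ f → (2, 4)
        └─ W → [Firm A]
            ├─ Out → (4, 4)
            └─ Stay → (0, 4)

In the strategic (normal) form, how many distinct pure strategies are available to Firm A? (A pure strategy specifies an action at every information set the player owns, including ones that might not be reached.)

Firm A owns the root with actions {d, a} — two choices.
Firm A owns the node after d-H with actions {Mid, Lo} — two choices.
Firm A owns the node after a-D with actions {k, f} — two choices.
Firm A owns the node after a-W with actions {Out, Stay} — two choices.
A pure strategy fixes one action at each information set independently, so the count is the product 2 × 2 × 2 × 2 = 16.
(For reference, Firm B has 4 pure strategies, giving a 16×4 normal-form matrix.)

16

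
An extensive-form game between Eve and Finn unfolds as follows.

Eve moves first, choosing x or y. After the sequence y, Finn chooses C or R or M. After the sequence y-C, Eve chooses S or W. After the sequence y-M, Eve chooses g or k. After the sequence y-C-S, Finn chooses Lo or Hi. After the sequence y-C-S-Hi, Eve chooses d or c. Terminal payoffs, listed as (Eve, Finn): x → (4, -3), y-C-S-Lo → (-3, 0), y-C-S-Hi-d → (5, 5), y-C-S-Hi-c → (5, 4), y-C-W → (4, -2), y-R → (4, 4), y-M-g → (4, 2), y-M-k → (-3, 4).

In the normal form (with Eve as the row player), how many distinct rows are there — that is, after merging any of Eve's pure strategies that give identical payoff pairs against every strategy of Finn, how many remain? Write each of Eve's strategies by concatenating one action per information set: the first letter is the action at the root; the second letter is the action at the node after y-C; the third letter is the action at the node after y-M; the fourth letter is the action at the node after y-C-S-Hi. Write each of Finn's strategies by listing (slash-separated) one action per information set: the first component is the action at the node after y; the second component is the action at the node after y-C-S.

Eve has 16 pure strategies: xSgd, xSgc, xSkd, xSkc, xWgd, xWgc, xWkd, xWkc, ySgd, ySgc, ySkd, ySkc, yWgd, yWgc, yWkd, yWkc. Columns: C/Lo, C/Hi, R/Lo, R/Hi, M/Lo, M/Hi.
{xSgd, xSgc, xSkd, xSkc, xWgd, xWgc, xWkd, xWkc} → row (4,-3) (4,-3) (4,-3) (4,-3) (4,-3) (4,-3)
{ySgd} → row (-3,0) (5,5) (4,4) (4,4) (4,2) (4,2)
{ySgc} → row (-3,0) (5,4) (4,4) (4,4) (4,2) (4,2)
{ySkd} → row (-3,0) (5,5) (4,4) (4,4) (-3,4) (-3,4)
{ySkc} → row (-3,0) (5,4) (4,4) (4,4) (-3,4) (-3,4)
{yWgd, yWgc} → row (4,-2) (4,-2) (4,4) (4,4) (4,2) (4,2)
{yWkd, yWkc} → row (4,-2) (4,-2) (4,4) (4,4) (-3,4) (-3,4)
That's 7 distinct rows out of 16 strategies.

7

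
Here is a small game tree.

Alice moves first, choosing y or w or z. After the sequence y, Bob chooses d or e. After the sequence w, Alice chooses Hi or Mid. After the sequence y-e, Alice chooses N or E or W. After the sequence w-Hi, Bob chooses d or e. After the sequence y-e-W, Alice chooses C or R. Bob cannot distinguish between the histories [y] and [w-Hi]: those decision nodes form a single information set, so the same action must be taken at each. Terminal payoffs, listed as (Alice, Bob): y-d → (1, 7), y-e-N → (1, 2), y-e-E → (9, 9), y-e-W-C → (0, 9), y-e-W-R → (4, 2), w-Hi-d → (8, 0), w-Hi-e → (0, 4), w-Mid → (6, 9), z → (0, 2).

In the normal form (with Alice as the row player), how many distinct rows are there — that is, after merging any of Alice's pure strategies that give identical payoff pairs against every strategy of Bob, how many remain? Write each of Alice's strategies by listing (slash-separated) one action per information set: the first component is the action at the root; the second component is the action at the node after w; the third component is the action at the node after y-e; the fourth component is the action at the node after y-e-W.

7

Alice has 36 pure strategies: y/Hi/N/C, y/Hi/N/R, y/Hi/E/C, y/Hi/E/R, y/Hi/W/C, y/Hi/W/R, y/Mid/N/C, y/Mid/N/R, y/Mid/E/C, y/Mid/E/R, y/Mid/W/C, y/Mid/W/R, w/Hi/N/C, w/Hi/N/R, w/Hi/E/C, w/Hi/E/R, w/Hi/W/C, w/Hi/W/R, w/Mid/N/C, w/Mid/N/R, w/Mid/E/C, w/Mid/E/R, w/Mid/W/C, w/Mid/W/R, z/Hi/N/C, z/Hi/N/R, z/Hi/E/C, z/Hi/E/R, z/Hi/W/C, z/Hi/W/R, z/Mid/N/C, z/Mid/N/R, z/Mid/E/C, z/Mid/E/R, z/Mid/W/C, z/Mid/W/R. Columns: d, e.
{y/Hi/N/C, y/Hi/N/R, y/Mid/N/C, y/Mid/N/R} → row (1,7) (1,2)
{y/Hi/E/C, y/Hi/E/R, y/Mid/E/C, y/Mid/E/R} → row (1,7) (9,9)
{y/Hi/W/C, y/Mid/W/C} → row (1,7) (0,9)
{y/Hi/W/R, y/Mid/W/R} → row (1,7) (4,2)
{w/Hi/N/C, w/Hi/N/R, w/Hi/E/C, w/Hi/E/R, w/Hi/W/C, w/Hi/W/R} → row (8,0) (0,4)
{w/Mid/N/C, w/Mid/N/R, w/Mid/E/C, w/Mid/E/R, w/Mid/W/C, w/Mid/W/R} → row (6,9) (6,9)
{z/Hi/N/C, z/Hi/N/R, z/Hi/E/C, z/Hi/E/R, z/Hi/W/C, z/Hi/W/R, z/Mid/N/C, z/Mid/N/R, z/Mid/E/C, z/Mid/E/R, z/Mid/W/C, z/Mid/W/R} → row (0,2) (0,2)
That's 7 distinct rows out of 36 strategies.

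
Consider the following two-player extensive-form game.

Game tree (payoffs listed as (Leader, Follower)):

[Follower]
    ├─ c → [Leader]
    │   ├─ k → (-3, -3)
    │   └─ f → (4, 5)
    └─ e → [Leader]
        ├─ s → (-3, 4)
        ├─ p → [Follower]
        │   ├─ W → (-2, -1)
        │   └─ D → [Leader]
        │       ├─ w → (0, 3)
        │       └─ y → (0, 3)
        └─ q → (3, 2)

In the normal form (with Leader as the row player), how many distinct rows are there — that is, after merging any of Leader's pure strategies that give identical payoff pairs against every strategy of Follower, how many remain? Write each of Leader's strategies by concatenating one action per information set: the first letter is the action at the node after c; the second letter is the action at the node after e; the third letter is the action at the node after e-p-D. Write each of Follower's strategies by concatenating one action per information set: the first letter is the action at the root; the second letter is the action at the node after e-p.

Leader has 12 pure strategies: ksw, ksy, kpw, kpy, kqw, kqy, fsw, fsy, fpw, fpy, fqw, fqy. Columns: cW, cD, eW, eD.
{ksw, ksy} → row (-3,-3) (-3,-3) (-3,4) (-3,4)
{kpw, kpy} → row (-3,-3) (-3,-3) (-2,-1) (0,3)
{kqw, kqy} → row (-3,-3) (-3,-3) (3,2) (3,2)
{fsw, fsy} → row (4,5) (4,5) (-3,4) (-3,4)
{fpw, fpy} → row (4,5) (4,5) (-2,-1) (0,3)
{fqw, fqy} → row (4,5) (4,5) (3,2) (3,2)
That's 6 distinct rows out of 12 strategies.

6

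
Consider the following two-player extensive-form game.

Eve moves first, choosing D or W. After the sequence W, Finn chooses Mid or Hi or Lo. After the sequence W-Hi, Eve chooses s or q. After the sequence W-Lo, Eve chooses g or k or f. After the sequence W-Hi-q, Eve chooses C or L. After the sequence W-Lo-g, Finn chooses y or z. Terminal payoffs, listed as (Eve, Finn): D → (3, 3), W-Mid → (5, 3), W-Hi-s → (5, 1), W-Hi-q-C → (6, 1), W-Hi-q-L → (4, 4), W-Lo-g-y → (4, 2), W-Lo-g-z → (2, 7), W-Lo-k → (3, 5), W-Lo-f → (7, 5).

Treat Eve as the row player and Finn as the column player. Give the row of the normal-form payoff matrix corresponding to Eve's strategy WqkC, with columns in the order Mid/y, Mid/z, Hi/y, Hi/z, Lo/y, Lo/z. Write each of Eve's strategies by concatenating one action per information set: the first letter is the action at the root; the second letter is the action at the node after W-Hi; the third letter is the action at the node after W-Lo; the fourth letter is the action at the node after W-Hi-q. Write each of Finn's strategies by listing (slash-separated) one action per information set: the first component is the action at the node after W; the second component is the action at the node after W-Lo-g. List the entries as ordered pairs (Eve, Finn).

(5,3) (5,3) (6,1) (6,1) (3,5) (3,5)

vs Mid/y: Eve plays W → Finn plays Mid at [W] → (5, 3)
vs Mid/z: Eve plays W → Finn plays Mid at [W] → (5, 3)
vs Hi/y: Eve plays W → Finn plays Hi at [W] → Eve plays q at [W-Hi] → Eve plays C at [W-Hi-q] → (6, 1)
vs Hi/z: Eve plays W → Finn plays Hi at [W] → Eve plays q at [W-Hi] → Eve plays C at [W-Hi-q] → (6, 1)
vs Lo/y: Eve plays W → Finn plays Lo at [W] → Eve plays k at [W-Lo] → (3, 5)
vs Lo/z: Eve plays W → Finn plays Lo at [W] → Eve plays k at [W-Lo] → (3, 5)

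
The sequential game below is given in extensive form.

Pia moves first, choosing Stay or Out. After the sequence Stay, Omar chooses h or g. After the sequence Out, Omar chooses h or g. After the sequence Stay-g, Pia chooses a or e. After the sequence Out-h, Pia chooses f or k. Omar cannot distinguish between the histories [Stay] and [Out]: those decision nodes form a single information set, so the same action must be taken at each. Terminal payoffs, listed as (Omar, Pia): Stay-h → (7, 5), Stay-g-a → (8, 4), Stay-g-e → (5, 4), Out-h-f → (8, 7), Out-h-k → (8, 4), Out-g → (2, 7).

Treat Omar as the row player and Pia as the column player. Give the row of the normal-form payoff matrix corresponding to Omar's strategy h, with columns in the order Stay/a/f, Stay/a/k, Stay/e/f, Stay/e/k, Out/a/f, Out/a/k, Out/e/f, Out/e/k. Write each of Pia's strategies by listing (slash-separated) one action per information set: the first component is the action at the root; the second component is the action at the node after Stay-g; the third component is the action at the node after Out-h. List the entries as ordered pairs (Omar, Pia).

(7,5) (7,5) (7,5) (7,5) (8,7) (8,4) (8,7) (8,4)

vs Stay/a/f: Pia plays Stay → Omar plays h at [Stay] → (7, 5)
vs Stay/a/k: Pia plays Stay → Omar plays h at [Stay] → (7, 5)
vs Stay/e/f: Pia plays Stay → Omar plays h at [Stay] → (7, 5)
vs Stay/e/k: Pia plays Stay → Omar plays h at [Stay] → (7, 5)
vs Out/a/f: Pia plays Out → Omar plays h at [Out] → Pia plays f at [Out-h] → (8, 7)
vs Out/a/k: Pia plays Out → Omar plays h at [Out] → Pia plays k at [Out-h] → (8, 4)
vs Out/e/f: Pia plays Out → Omar plays h at [Out] → Pia plays f at [Out-h] → (8, 7)
vs Out/e/k: Pia plays Out → Omar plays h at [Out] → Pia plays k at [Out-h] → (8, 4)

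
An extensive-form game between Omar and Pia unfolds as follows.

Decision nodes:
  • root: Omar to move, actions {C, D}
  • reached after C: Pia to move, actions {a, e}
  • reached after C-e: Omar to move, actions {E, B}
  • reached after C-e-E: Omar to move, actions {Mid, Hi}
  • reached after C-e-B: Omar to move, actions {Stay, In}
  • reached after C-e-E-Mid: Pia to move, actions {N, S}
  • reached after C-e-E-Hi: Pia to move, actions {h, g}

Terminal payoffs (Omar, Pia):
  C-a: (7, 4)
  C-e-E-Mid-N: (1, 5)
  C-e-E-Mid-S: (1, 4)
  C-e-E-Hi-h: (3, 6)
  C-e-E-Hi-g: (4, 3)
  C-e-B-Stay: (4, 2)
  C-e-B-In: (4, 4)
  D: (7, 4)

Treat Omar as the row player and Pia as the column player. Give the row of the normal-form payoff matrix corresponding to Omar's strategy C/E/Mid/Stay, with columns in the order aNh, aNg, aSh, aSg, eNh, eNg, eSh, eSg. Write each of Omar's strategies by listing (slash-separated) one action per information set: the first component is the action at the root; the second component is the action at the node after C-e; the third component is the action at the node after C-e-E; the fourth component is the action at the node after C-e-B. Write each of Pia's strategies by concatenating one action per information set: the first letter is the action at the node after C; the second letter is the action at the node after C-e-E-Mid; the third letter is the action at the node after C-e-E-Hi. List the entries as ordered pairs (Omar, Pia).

(7,4) (7,4) (7,4) (7,4) (1,5) (1,5) (1,4) (1,4)

vs aNh: Omar plays C → Pia plays a at [C] → (7, 4)
vs aNg: Omar plays C → Pia plays a at [C] → (7, 4)
vs aSh: Omar plays C → Pia plays a at [C] → (7, 4)
vs aSg: Omar plays C → Pia plays a at [C] → (7, 4)
vs eNh: Omar plays C → Pia plays e at [C] → Omar plays E at [C-e] → Omar plays Mid at [C-e-E] → Pia plays N at [C-e-E-Mid] → (1, 5)
vs eNg: Omar plays C → Pia plays e at [C] → Omar plays E at [C-e] → Omar plays Mid at [C-e-E] → Pia plays N at [C-e-E-Mid] → (1, 5)
vs eSh: Omar plays C → Pia plays e at [C] → Omar plays E at [C-e] → Omar plays Mid at [C-e-E] → Pia plays S at [C-e-E-Mid] → (1, 4)
vs eSg: Omar plays C → Pia plays e at [C] → Omar plays E at [C-e] → Omar plays Mid at [C-e-E] → Pia plays S at [C-e-E-Mid] → (1, 4)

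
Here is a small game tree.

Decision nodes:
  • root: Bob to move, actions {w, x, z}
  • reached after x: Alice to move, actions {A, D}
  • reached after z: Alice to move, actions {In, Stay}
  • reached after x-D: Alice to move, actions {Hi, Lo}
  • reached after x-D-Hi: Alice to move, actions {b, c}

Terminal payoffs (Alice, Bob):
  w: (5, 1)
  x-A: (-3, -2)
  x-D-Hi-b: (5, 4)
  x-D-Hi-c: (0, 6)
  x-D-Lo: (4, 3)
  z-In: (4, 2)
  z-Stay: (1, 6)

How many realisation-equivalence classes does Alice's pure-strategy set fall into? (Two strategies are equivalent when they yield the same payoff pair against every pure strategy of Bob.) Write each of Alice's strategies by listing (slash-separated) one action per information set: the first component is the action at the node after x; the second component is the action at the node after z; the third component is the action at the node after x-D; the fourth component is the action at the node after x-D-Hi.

8

Alice has 16 pure strategies: A/In/Hi/b, A/In/Hi/c, A/In/Lo/b, A/In/Lo/c, A/Stay/Hi/b, A/Stay/Hi/c, A/Stay/Lo/b, A/Stay/Lo/c, D/In/Hi/b, D/In/Hi/c, D/In/Lo/b, D/In/Lo/c, D/Stay/Hi/b, D/Stay/Hi/c, D/Stay/Lo/b, D/Stay/Lo/c. Columns: w, x, z.
{A/In/Hi/b, A/In/Hi/c, A/In/Lo/b, A/In/Lo/c} → row (5,1) (-3,-2) (4,2)
{A/Stay/Hi/b, A/Stay/Hi/c, A/Stay/Lo/b, A/Stay/Lo/c} → row (5,1) (-3,-2) (1,6)
{D/In/Hi/b} → row (5,1) (5,4) (4,2)
{D/In/Hi/c} → row (5,1) (0,6) (4,2)
{D/In/Lo/b, D/In/Lo/c} → row (5,1) (4,3) (4,2)
{D/Stay/Hi/b} → row (5,1) (5,4) (1,6)
{D/Stay/Hi/c} → row (5,1) (0,6) (1,6)
{D/Stay/Lo/b, D/Stay/Lo/c} → row (5,1) (4,3) (1,6)
That's 8 distinct rows out of 16 strategies.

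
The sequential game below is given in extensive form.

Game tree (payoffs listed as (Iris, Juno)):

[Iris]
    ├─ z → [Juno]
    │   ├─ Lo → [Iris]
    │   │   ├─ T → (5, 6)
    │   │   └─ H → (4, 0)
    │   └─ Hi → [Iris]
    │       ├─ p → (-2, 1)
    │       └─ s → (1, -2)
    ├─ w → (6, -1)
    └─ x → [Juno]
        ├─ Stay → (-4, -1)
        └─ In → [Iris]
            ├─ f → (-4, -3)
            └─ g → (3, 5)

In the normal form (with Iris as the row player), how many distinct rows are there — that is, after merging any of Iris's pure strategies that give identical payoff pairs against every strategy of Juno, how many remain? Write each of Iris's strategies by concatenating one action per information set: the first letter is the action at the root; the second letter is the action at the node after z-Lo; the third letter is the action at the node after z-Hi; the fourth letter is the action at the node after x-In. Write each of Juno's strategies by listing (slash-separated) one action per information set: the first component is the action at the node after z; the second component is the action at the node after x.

7

Iris has 24 pure strategies: zTpf, zTpg, zTsf, zTsg, zHpf, zHpg, zHsf, zHsg, wTpf, wTpg, wTsf, wTsg, wHpf, wHpg, wHsf, wHsg, xTpf, xTpg, xTsf, xTsg, xHpf, xHpg, xHsf, xHsg. Columns: Lo/Stay, Lo/In, Hi/Stay, Hi/In.
{zTpf, zTpg} → row (5,6) (5,6) (-2,1) (-2,1)
{zTsf, zTsg} → row (5,6) (5,6) (1,-2) (1,-2)
{zHpf, zHpg} → row (4,0) (4,0) (-2,1) (-2,1)
{zHsf, zHsg} → row (4,0) (4,0) (1,-2) (1,-2)
{wTpf, wTpg, wTsf, wTsg, wHpf, wHpg, wHsf, wHsg} → row (6,-1) (6,-1) (6,-1) (6,-1)
{xTpf, xTsf, xHpf, xHsf} → row (-4,-1) (-4,-3) (-4,-1) (-4,-3)
{xTpg, xTsg, xHpg, xHsg} → row (-4,-1) (3,5) (-4,-1) (3,5)
That's 7 distinct rows out of 24 strategies.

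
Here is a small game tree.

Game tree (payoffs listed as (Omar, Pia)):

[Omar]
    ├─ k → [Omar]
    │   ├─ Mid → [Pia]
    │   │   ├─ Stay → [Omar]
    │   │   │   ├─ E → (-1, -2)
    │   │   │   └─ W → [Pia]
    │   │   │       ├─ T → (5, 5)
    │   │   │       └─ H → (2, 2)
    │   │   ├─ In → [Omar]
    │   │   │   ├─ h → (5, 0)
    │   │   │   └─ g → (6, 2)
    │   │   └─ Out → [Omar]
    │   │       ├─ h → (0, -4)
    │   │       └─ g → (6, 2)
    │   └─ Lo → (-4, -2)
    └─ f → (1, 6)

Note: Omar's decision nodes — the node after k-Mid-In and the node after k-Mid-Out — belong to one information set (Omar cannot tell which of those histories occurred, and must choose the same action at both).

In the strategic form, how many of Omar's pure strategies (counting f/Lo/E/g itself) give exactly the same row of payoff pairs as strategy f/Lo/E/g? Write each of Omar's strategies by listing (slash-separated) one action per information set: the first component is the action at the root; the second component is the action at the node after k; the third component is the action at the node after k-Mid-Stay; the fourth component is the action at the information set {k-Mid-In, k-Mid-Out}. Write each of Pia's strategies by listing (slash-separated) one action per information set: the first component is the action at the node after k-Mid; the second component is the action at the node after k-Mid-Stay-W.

8

Row for f/Lo/E/g (columns Stay/T, Stay/H, In/T, In/H, Out/T, Out/H): (1,6) (1,6) (1,6) (1,6) (1,6) (1,6).
Under f/Lo/E/g, Omar's choice at the node after k and at the node after k-Mid-Stay and at the information set {k-Mid-In, k-Mid-Out} can never be reached regardless of what Pia does, so varying those choices leaves every outcome unchanged.
Holding the reachable choices fixed and varying the unreachable ones freely already gives 2 × 2 × 2 = 8 equivalent strategies.
No other strategy reproduces this row, so those 8 are the full class: f/Mid/E/h, f/Mid/E/g, f/Mid/W/h, f/Mid/W/g, f/Lo/E/h, f/Lo/E/g, f/Lo/W/h, f/Lo/W/g.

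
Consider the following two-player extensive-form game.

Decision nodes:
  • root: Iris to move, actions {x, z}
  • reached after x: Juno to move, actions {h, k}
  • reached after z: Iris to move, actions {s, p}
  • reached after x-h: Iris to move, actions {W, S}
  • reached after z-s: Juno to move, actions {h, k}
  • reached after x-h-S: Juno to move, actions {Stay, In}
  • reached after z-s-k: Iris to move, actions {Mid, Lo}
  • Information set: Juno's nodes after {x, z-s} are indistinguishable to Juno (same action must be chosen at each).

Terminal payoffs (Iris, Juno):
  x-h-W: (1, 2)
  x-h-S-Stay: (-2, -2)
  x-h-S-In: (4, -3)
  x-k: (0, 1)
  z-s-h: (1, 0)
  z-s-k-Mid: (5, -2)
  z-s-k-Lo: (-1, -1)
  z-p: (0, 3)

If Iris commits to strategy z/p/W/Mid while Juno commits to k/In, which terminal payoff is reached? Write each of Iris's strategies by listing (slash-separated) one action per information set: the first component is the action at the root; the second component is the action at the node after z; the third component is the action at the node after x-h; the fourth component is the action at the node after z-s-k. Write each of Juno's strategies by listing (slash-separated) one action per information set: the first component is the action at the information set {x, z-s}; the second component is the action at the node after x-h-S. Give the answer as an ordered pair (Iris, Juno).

Trace the play path from the root:
  Iris plays z
  Iris plays p at [z]
→ terminal payoff (0, 3).
(Iris's choice at the node after x-h is never reached on this path, so it doesn't affect the outcome.)

(0, 3)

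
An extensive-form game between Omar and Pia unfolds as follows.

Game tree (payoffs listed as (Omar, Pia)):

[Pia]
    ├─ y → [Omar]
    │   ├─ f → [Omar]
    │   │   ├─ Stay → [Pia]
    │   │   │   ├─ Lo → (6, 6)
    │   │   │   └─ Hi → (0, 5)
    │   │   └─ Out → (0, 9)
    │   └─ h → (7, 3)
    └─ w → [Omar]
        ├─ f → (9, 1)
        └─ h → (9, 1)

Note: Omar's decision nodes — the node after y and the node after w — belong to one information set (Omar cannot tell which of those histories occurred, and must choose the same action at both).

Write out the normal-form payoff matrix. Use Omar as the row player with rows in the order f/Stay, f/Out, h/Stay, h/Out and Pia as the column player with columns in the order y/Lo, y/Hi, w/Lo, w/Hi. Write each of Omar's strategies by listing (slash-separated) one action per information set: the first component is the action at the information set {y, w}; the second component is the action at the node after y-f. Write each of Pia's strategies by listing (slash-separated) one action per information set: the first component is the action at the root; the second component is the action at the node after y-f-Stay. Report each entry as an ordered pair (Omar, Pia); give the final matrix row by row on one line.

Row f/Stay: y/Lo→(6,6), y/Hi→(0,5), w/Lo→(9,1), w/Hi→(9,1)
Row f/Out: y/Lo→(0,9), y/Hi→(0,9), w/Lo→(9,1), w/Hi→(9,1)
Row h/Stay: y/Lo→(7,3), y/Hi→(7,3), w/Lo→(9,1), w/Hi→(9,1)
Row h/Out: y/Lo→(7,3), y/Hi→(7,3), w/Lo→(9,1), w/Hi→(9,1)

f/Stay: (6,6) (0,5) (9,1) (9,1) | f/Out: (0,9) (0,9) (9,1) (9,1) | h/Stay: (7,3) (7,3) (9,1) (9,1) | h/Out: (7,3) (7,3) (9,1) (9,1)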